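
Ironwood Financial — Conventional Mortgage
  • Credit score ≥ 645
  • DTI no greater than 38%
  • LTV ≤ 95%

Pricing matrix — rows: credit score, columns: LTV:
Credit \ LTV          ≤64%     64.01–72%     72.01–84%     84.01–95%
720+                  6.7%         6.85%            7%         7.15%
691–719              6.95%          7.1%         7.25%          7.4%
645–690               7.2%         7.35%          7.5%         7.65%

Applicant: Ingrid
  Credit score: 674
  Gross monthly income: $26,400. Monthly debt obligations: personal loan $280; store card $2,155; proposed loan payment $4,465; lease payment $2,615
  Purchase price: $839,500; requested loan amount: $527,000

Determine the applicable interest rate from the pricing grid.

Credit score 674 ≥ 645; Total monthly debts = (280 + 2,155 + 4,465 + 2,615) = 9,515. DTI: 9,515 ÷ 26,400 = 36%, within the 38% cap
LTV = 527,000/839,500 = 62.8% ≤ 95%
Score 674 is in the 645–690 band; LTV 62.8% is in the ≤64% band → 7.2%.

7.2%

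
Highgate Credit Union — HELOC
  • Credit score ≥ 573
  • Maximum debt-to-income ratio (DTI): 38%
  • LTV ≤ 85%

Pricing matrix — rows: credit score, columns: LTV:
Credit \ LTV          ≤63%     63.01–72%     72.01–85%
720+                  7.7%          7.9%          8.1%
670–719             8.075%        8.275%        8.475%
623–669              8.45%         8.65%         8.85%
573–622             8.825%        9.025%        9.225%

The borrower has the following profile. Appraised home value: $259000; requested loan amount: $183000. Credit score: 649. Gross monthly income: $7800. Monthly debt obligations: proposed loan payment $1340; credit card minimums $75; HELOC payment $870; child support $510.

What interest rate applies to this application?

Credit score 649 ≥ 573; Total monthly debts = (1,340 + 75 + 870 + 510) = 2,795. Debt-to-income = 2,795/7,800 = 35.8% — meets 38% limit
Loan-to-value = 183,000/259,000 = 70.7% — pass (85% max)
Row: 649 falls in 623–669. Column: 70.7% falls in 63.01–72%. Rate = 8.65%.

8.65%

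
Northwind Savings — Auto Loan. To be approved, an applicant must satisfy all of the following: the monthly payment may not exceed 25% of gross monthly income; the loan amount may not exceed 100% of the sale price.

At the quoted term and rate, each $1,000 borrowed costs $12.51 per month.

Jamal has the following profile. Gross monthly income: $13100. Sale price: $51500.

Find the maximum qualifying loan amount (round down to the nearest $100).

$51,500

Payment cap: 25% × $13,100 = $3,275/month.
At $12.51 per $1,000, that supports 3,275/12.51 × 1,000 ≈ $261,790 → $261,700.
LTV cap: 100% × $51,500 = $51,500 → $51,500.
Binding constraint: loan-to-value.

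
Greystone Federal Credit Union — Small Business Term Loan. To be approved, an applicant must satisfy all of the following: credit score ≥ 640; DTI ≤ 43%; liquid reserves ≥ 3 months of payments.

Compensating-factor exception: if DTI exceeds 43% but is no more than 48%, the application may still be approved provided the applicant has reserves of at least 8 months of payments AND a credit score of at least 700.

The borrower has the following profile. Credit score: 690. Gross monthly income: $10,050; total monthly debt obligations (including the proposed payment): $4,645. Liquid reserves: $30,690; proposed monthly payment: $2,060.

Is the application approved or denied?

Denied

Credit score 690 ≥ 640 (meets base)
DTI = 4,645/10,050 = 46.2% > 43% — standard DTI limit exceeded.
Reserves = 30,690/2,060 = 14.9 months ≥ 3
46.2% falls in the override range (43%–48%), so the compensating-factor test applies.
Override check — reserves: 14.9 mo (ok); score: 690 (below 700).
Compensating-factor requirement not fully met.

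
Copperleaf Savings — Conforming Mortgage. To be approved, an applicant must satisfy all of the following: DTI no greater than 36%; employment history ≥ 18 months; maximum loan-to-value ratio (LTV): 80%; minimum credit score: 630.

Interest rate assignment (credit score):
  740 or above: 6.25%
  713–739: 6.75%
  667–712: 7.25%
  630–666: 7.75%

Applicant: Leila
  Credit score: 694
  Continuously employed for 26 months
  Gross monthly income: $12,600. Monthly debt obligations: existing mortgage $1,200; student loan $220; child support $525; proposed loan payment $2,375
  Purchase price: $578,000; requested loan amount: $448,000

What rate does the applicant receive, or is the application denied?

Credit score 694 ≥ 630 (meets minimum)
Loan-to-value = 448,000/578,000 = 77.5% — pass (80% max)
Employment 26 ≥ 18 months
Total monthly debts = (1,200 + 220 + 525 + 2,375) = 4,320. DTI: 4,320 ÷ 12,600 = 34.3%, within the 36% cap
All requirements met. Score 694 falls in the 667–712 tier → 7.25%.

Approved at 7.25%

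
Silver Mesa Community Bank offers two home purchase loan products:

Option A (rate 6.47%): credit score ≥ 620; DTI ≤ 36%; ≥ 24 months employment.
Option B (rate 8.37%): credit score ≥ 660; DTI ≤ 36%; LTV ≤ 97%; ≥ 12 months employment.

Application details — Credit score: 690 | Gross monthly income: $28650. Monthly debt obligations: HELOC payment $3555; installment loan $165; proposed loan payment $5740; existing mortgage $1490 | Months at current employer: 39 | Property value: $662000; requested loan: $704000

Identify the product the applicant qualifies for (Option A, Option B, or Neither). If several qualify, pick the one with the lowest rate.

Total debts = (3,555 + 165 + 5,740 + 1,490) = 10,950; DTI = 10,950/28,650 = 38.2%.
LTV = 704,000/662,000 = 106.3%.
Option A: score 690 ≥ 620; DTI 38.2% > 36%; employment 39 ≥ 24 mo → does not qualify.
Option B: score 690 ≥ 660; DTI 38.2% > 36%; LTV 106.3% > 97%; employment 39 ≥ 12 mo → does not qualify.

Neither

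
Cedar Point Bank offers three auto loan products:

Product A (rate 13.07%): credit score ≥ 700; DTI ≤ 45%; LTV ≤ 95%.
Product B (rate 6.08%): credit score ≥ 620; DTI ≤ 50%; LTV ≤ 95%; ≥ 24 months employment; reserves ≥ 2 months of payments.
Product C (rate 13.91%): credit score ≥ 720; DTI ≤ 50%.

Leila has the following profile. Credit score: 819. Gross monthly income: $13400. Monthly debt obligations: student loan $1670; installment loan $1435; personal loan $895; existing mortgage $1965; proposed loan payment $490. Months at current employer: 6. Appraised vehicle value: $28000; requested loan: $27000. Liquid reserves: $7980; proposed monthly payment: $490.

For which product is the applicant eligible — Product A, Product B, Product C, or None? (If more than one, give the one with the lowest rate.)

Product C

Total debts = (1,670 + 1,435 + 895 + 1,965 + 490) = 6,455; DTI = 6,455/13,400 = 48.2%.
LTV = 27,000/28,000 = 96.4%.
Reserves = 7,980/490 = 16.3 months.
Product A: score 819 ≥ 700; DTI 48.2% > 45%; LTV 96.4% > 95% → does not qualify.
Product B: score 819 ≥ 620; DTI 48.2% ≤ 50%; LTV 96.4% > 95%; employment 6 < 24 mo; reserves 16.3 ≥ 2 mo → does not qualify.
Product C: score 819 ≥ 720; DTI 48.2% ≤ 50% → qualifies.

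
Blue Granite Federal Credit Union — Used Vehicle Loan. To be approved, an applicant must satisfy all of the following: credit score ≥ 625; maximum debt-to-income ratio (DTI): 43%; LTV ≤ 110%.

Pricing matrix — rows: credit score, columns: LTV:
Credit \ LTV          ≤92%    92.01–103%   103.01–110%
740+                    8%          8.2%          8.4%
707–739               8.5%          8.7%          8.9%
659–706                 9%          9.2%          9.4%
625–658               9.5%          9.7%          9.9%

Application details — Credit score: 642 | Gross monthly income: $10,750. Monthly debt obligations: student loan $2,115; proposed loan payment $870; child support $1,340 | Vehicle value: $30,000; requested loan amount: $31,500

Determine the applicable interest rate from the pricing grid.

9.9%

Credit score 642 ≥ 625; Total monthly debts = (2,115 + 870 + 1,340) = 4,325. Debt-to-income = 4,325/10,750 = 40.2% — meets 43% limit
LTV = 31,500/30,000 = 105% ≤ 110%
Score 642 is in the 625–658 band; LTV 105% is in the 103.01–110% band → 9.9%.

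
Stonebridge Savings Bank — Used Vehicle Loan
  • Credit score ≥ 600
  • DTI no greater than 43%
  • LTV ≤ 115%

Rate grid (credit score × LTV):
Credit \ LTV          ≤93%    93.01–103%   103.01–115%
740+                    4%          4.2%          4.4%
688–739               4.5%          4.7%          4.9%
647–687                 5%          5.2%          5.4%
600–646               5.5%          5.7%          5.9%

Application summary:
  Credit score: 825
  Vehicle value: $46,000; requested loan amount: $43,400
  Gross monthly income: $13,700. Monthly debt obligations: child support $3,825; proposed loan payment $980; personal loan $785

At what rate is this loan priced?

Credit score 825 ≥ 600; Total monthly debts = (3,825 + 980 + 785) = 5,590. DTI = 5,590/13,700 = 40.8% ≤ 43%
Loan-to-value = 43,400/46,000 = 94.3% — pass (115% max)
Row: 825 falls in 740+. Column: 94.3% falls in 93.01–103%. Rate = 4.2%.

4.2%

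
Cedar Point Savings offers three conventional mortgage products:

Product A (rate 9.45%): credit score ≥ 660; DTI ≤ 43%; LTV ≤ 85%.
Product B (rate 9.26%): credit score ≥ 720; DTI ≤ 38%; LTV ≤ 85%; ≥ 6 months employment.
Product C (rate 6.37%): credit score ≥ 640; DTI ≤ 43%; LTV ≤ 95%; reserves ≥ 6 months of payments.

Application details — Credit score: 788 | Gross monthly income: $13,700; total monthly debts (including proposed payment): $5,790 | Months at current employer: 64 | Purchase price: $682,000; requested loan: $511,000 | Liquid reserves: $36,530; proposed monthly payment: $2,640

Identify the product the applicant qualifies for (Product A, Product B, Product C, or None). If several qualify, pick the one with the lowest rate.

DTI = 5,790/13,700 = 42.3%.
LTV = 511,000/682,000 = 74.9%.
Reserves = 36,530/2,640 = 13.8 months.
Product A: score 788 ≥ 660; DTI 42.3% ≤ 43%; LTV 74.9% ≤ 85% → qualifies.
Product B: score 788 ≥ 720; DTI 42.3% > 38%; LTV 74.9% ≤ 85%; employment 64 ≥ 6 mo → does not qualify.
Product C: score 788 ≥ 640; DTI 42.3% ≤ 43%; LTV 74.9% ≤ 95%; reserves 13.8 ≥ 6 mo → qualifies.
Qualifying: Product A, Product C. Lowest rate is 6.37% → Product C.

Product C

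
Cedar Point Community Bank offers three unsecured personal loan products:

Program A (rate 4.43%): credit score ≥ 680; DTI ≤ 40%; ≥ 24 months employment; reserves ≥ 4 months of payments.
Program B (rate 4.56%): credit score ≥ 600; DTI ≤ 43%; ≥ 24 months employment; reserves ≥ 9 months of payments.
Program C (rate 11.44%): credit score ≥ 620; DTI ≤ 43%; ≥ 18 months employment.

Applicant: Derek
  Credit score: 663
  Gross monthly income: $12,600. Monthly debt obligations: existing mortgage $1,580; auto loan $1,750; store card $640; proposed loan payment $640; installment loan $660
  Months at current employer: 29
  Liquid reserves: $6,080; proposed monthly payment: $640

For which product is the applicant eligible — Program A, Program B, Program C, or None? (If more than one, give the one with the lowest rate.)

Total debts = (1,580 + 1,750 + 640 + 640 + 660) = 5,270; DTI = 5,270/12,600 = 41.8%.
Reserves = 6,080/640 = 9.5 months.
Program A: score 663 < 680; DTI 41.8% > 40%; employment 29 ≥ 24 mo; reserves 9.5 ≥ 4 mo → does not qualify.
Program B: score 663 ≥ 600; DTI 41.8% ≤ 43%; employment 29 ≥ 24 mo; reserves 9.5 ≥ 9 mo → qualifies.
Program C: score 663 ≥ 620; DTI 41.8% ≤ 43%; employment 29 ≥ 18 mo → qualifies.
Qualifying: Program B, Program C. Lowest rate is 4.56% → Program B.

Program B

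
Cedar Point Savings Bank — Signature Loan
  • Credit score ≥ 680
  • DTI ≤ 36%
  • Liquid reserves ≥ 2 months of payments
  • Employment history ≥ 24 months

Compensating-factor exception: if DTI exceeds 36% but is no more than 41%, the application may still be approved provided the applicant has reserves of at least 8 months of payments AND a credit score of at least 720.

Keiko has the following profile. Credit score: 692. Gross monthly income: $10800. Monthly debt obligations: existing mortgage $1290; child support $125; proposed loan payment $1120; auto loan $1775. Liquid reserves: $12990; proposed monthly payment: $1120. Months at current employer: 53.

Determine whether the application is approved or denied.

Credit score 692 ≥ 680 (meets base)
Total debts = (1,290 + 125 + 1,120 + 1,775) = 4,310. DTI: 4,310 ÷ 10,800 = 39.9%, over the 36% base limit.
Reserves: 12,990 ÷ 1,120 = 11.6 months (meets 2-month minimum)
Employment 53 ≥ 24 months
39.9% falls in the override range (36%–41%), so the compensating-factor test applies.
Override check — reserves: 11.6 mo (ok); score: 692 (below 720).
Override conditions not both satisfied; exception does not apply.

Denied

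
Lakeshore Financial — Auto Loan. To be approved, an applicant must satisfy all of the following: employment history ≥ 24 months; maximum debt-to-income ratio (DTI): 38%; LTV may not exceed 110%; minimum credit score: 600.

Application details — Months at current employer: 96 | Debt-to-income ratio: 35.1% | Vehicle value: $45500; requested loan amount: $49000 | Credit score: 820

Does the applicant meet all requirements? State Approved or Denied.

Employment 96 ≥ 24 months
DTI 35.1% is within the 38% limit
LTV: 49,000 ÷ 45,500 = 107.7%, within 110% cap
Credit score 820 ≥ 600 (meets)
All criteria satisfied.

Approved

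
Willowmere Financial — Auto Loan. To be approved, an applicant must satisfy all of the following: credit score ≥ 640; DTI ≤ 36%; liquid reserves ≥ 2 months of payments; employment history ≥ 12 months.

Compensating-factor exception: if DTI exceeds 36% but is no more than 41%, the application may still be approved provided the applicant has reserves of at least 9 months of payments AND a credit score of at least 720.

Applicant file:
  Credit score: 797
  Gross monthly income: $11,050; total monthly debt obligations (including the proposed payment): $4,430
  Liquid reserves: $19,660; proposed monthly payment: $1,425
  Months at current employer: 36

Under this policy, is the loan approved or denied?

Credit score 797 ≥ 640 (meets base)
DTI: 4,430 ÷ 11,050 = 40.1%, over the 36% base limit.
Reserves = 19,660/1,425 = 13.8 months ≥ 2
Employment 36 ≥ 12 months
DTI 40.1% is within the 36%–41% exception band; checking compensating factors.
Override check — reserves: 13.8 mo (ok); score: 797 (ok).
Both compensating conditions met → exception applies.

Approved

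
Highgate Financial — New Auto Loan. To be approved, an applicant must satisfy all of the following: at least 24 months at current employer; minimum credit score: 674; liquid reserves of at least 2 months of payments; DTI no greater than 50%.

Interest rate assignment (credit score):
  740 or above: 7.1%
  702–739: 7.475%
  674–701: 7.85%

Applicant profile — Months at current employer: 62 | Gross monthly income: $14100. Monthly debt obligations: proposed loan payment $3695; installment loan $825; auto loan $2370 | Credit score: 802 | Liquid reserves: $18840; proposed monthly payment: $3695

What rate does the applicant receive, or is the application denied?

Credit score 802 ≥ 674 (meets minimum)
Total monthly debts = (3,695 + 825 + 2,370) = 6,890. DTI: 6,890 ÷ 14,100 = 48.9%, within the 50% cap
Liquid reserves cover 18,840/3,695 = 5.1 months — ≥ 2 required
Employment 62 ≥ 24 months
All requirements met. Score 802 falls in the 740 or above tier → 7.1%.

Approved at 7.1%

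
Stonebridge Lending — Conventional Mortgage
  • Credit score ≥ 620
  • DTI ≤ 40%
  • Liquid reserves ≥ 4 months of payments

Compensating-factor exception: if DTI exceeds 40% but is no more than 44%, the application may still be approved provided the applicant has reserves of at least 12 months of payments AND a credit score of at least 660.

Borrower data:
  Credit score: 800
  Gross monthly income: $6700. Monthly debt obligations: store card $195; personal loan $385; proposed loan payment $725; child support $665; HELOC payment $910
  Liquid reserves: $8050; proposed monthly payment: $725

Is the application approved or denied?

Credit score 800 ≥ 620 (meets base)
Total debts = (195 + 385 + 725 + 665 + 910) = 2,880. DTI = 2,880/6,700 = 43% > 40% — standard DTI limit exceeded.
Liquid reserves cover 8,050/725 = 11.1 months — ≥ 4 required
43% falls in the override range (40%–44%), so the compensating-factor test applies.
Reserves 11.1 < 12 months; credit score 800 ≥ 660.
Compensating-factor requirement not fully met.

Denied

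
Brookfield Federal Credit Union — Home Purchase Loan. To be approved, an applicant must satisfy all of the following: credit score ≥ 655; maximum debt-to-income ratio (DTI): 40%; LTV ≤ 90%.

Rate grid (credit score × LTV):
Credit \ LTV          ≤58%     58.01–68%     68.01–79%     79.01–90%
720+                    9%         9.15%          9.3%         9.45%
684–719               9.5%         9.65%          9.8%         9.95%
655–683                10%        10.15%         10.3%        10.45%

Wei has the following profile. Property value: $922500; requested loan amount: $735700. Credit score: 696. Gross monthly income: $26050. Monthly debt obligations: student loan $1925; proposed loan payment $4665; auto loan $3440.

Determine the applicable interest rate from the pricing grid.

9.95%

Credit score 696 ≥ 655; Total monthly debts = (1,925 + 4,665 + 3,440) = 10,030. Debt-to-income = 10,030/26,050 = 38.5% — meets 40% limit
LTV: 735,700 ÷ 922,500 = 79.8%, within 90% cap
Row: 696 falls in 684–719. Column: 79.8% falls in 79.01–90%. Rate = 9.95%.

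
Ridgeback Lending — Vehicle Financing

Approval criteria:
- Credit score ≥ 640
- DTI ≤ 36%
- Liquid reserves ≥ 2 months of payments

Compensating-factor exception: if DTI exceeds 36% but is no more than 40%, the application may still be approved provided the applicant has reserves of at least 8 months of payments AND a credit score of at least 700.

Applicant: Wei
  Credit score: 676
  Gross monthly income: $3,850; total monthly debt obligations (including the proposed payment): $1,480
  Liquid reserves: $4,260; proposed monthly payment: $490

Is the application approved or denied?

Credit score 676 ≥ 640 (meets base)
DTI: 1,480 ÷ 3,850 = 38.4%, over the 36% base limit.
Reserves = 4,260/490 = 8.7 months ≥ 2
38.4% falls in the override range (36%–40%), so the compensating-factor test applies.
Override check — reserves: 8.7 mo (ok); score: 676 (below 700).
Override conditions not both satisfied; exception does not apply.

Denied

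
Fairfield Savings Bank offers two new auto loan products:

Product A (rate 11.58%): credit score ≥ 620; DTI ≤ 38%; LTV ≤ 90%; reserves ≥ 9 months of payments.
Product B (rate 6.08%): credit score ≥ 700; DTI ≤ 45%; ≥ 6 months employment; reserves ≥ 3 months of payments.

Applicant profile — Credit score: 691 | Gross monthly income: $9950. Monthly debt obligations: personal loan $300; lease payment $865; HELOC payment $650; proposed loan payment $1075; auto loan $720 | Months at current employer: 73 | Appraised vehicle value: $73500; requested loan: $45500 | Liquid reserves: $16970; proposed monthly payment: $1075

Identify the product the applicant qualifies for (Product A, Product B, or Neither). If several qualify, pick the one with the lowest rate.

Product A

Total debts = (300 + 865 + 650 + 1,075 + 720) = 3,610; DTI = 3,610/9,950 = 36.3%.
LTV = 45,500/73,500 = 61.9%.
Reserves = 16,970/1,075 = 15.8 months.
Product A: score 691 ≥ 620; DTI 36.3% ≤ 38%; LTV 61.9% ≤ 90%; reserves 15.8 ≥ 9 mo → qualifies.
Product B: score 691 < 700; DTI 36.3% ≤ 45%; employment 73 ≥ 6 mo; reserves 15.8 ≥ 3 mo → does not qualify.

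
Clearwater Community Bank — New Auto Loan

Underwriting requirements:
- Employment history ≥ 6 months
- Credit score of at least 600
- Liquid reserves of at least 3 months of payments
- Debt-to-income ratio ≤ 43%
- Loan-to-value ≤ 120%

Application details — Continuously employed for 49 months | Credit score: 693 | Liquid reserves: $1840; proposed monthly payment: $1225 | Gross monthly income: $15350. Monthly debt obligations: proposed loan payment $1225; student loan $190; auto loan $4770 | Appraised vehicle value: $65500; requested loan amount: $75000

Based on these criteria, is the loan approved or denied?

Denied

Employment 49 ≥ 6 months
Credit score 693 ≥ 600 (meets)
Reserves = 1,840/1,225 = 1.5 months < 3
Total monthly debts = (1,225 + 190 + 4,770) = 6,185. Debt-to-income = 6,185/15,350 = 40.3% — meets 43% limit
LTV = 75,000/65,500 = 114.5% ≤ 120%
Fails on reserves.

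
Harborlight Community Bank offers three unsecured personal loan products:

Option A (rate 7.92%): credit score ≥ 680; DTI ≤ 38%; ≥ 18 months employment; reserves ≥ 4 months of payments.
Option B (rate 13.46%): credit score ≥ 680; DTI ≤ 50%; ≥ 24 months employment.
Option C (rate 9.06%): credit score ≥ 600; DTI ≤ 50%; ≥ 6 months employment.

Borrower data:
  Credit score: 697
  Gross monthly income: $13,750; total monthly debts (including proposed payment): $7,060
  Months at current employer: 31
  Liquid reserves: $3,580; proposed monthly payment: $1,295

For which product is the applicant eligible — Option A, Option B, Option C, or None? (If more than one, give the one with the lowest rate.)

None

DTI = 7,060/13,750 = 51.3%.
Reserves = 3,580/1,295 = 2.8 months.
Option A: score 697 ≥ 680; DTI 51.3% > 38%; employment 31 ≥ 18 mo; reserves 2.8 < 4 mo → does not qualify.
Option B: score 697 ≥ 680; DTI 51.3% > 50%; employment 31 ≥ 24 mo → does not qualify.
Option C: score 697 ≥ 600; DTI 51.3% > 50%; employment 31 ≥ 6 mo → does not qualify.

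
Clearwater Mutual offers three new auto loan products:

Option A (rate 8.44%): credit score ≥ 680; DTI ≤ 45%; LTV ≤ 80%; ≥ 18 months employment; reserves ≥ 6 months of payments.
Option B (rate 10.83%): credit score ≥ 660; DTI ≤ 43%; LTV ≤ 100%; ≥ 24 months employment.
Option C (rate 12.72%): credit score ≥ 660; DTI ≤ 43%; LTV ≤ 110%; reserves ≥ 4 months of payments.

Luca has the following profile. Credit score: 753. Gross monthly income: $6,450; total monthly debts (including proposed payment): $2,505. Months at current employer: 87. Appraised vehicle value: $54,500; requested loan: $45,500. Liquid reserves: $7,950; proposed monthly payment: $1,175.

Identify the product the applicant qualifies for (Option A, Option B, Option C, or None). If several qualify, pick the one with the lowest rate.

Option B

DTI = 2,505/6,450 = 38.8%.
LTV = 45,500/54,500 = 83.5%.
Reserves = 7,950/1,175 = 6.8 months.
Option A: score 753 ≥ 680; DTI 38.8% ≤ 45%; LTV 83.5% > 80%; employment 87 ≥ 18 mo; reserves 6.8 ≥ 6 mo → does not qualify.
Option B: score 753 ≥ 660; DTI 38.8% ≤ 43%; LTV 83.5% ≤ 100%; employment 87 ≥ 24 mo → qualifies.
Option C: score 753 ≥ 660; DTI 38.8% ≤ 43%; LTV 83.5% ≤ 110%; reserves 6.8 ≥ 4 mo → qualifies.
Qualifying: Option B, Option C. Lowest rate is 10.83% → Option B.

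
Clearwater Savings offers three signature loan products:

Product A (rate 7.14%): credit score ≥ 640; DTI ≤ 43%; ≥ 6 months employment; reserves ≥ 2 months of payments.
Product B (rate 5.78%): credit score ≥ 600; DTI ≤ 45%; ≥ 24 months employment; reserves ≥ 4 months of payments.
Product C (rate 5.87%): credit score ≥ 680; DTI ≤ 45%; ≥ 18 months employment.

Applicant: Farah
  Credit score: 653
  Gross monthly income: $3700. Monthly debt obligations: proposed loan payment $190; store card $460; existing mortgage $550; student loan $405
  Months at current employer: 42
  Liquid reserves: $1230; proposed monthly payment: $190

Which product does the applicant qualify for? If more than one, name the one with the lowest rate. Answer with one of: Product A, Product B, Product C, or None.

Total debts = (190 + 460 + 550 + 405) = 1,605; DTI = 1,605/3,700 = 43.4%.
Reserves = 1,230/190 = 6.5 months.
Product A: score 653 ≥ 640; DTI 43.4% > 43%; employment 42 ≥ 6 mo; reserves 6.5 ≥ 2 mo → does not qualify.
Product B: score 653 ≥ 600; DTI 43.4% ≤ 45%; employment 42 ≥ 24 mo; reserves 6.5 ≥ 4 mo → qualifies.
Product C: score 653 < 680; DTI 43.4% ≤ 45%; employment 42 ≥ 18 mo → does not qualify.

Product B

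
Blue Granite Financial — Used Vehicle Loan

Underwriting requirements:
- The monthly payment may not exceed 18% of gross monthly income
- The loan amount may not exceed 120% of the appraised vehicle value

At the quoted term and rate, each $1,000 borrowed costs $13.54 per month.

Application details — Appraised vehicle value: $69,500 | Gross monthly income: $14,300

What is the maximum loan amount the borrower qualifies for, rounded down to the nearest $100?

$83,400

Payment cap: 18% × $14,300 = $2,574/month.
At $13.54 per $1,000, that supports 2,574/13.54 × 1,000 ≈ $190,103 → $190,100.
LTV cap: 120% × $69,500 = $83,400 → $83,400.
Binding constraint: loan-to-value.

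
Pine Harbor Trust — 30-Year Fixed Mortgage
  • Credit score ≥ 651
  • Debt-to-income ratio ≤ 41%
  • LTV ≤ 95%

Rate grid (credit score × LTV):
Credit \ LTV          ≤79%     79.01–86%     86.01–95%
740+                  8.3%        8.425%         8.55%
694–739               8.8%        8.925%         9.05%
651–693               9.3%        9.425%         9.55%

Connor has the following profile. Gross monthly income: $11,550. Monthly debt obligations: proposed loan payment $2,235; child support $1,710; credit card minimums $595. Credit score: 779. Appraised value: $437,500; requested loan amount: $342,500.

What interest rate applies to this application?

8.3%

Credit score 779 ≥ 651; Total monthly debts = (2,235 + 1,710 + 595) = 4,540. DTI = 4,540/11,550 = 39.3% ≤ 41%
LTV = 342,500/437,500 = 78.3% ≤ 95%
Score 779 is in the 740+ band; LTV 78.3% is in the ≤79% band → 8.3%.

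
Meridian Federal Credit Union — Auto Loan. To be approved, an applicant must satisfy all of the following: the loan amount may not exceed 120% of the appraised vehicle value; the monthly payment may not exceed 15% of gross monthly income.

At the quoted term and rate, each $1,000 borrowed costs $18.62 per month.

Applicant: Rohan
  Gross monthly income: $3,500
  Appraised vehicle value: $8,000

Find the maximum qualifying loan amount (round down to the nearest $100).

Payment cap: 15% × $3,500 = $525/month.
At $18.62 per $1,000, that supports 525/18.62 × 1,000 ≈ $28,195 → $28,100.
LTV cap: 120% × $8,000 = $9,600 → $9,600.
Binding constraint: loan-to-value.

$9,600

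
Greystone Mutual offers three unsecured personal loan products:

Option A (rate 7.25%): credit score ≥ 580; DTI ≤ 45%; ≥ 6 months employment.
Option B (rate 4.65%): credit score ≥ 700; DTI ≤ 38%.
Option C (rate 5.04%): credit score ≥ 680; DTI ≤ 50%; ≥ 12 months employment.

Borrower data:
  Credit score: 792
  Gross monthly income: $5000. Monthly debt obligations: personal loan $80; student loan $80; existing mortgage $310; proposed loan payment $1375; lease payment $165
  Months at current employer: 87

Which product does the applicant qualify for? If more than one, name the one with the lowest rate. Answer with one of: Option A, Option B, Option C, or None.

Total debts = (80 + 80 + 310 + 1,375 + 165) = 2,010; DTI = 2,010/5,000 = 40.2%.
Option A: score 792 ≥ 580; DTI 40.2% ≤ 45%; employment 87 ≥ 6 mo → qualifies.
Option B: score 792 ≥ 700; DTI 40.2% > 38% → does not qualify.
Option C: score 792 ≥ 680; DTI 40.2% ≤ 50%; employment 87 ≥ 12 mo → qualifies.
Qualifying: Option A, Option C. Lowest rate is 5.04% → Option C.

Option C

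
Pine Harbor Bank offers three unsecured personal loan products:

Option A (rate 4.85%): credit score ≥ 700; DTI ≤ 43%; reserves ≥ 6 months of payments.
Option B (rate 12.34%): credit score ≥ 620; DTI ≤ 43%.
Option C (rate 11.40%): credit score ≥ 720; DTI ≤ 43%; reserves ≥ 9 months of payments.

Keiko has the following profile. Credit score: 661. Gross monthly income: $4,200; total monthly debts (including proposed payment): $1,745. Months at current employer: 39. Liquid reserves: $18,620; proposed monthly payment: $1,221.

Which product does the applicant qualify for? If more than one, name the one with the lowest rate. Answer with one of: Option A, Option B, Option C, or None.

DTI = 1,745/4,200 = 41.5%.
Reserves = 18,620/1,221 = 15.2 months.
Option A: score 661 < 700; DTI 41.5% ≤ 43%; reserves 15.2 ≥ 6 mo → does not qualify.
Option B: score 661 ≥ 620; DTI 41.5% ≤ 43% → qualifies.
Option C: score 661 < 720; DTI 41.5% ≤ 43%; reserves 15.2 ≥ 9 mo → does not qualify.

Option B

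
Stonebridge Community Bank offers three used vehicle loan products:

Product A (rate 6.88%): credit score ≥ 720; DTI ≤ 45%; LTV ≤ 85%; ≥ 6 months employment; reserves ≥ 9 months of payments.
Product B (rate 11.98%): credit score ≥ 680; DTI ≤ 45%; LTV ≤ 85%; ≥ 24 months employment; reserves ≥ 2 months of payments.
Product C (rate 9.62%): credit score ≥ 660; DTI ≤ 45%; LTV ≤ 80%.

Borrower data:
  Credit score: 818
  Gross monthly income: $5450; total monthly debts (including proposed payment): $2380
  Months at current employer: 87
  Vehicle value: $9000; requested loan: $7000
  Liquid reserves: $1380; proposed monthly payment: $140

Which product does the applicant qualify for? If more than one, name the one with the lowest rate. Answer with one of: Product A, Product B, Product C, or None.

Product A

DTI = 2,380/5,450 = 43.7%.
LTV = 7,000/9,000 = 77.8%.
Reserves = 1,380/140 = 9.9 months.
Product A: score 818 ≥ 720; DTI 43.7% ≤ 45%; LTV 77.8% ≤ 85%; employment 87 ≥ 6 mo; reserves 9.9 ≥ 9 mo → qualifies.
Product B: score 818 ≥ 680; DTI 43.7% ≤ 45%; LTV 77.8% ≤ 85%; employment 87 ≥ 24 mo; reserves 9.9 ≥ 2 mo → qualifies.
Product C: score 818 ≥ 660; DTI 43.7% ≤ 45%; LTV 77.8% ≤ 80% → qualifies.
Qualifying: Product A, Product B, Product C. Lowest rate is 6.88% → Product A.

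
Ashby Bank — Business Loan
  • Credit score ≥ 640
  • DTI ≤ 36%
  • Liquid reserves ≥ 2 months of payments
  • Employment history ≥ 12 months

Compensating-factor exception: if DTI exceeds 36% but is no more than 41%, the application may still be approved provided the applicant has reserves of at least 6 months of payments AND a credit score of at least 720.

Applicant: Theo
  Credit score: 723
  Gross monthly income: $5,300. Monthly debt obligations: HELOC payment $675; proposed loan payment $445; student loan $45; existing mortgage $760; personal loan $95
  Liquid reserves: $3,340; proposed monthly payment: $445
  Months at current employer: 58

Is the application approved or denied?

Credit score 723 ≥ 640 (meets base)
Total debts = (675 + 445 + 45 + 760 + 95) = 2,020. DTI: 2,020 ÷ 5,300 = 38.1%, over the 36% base limit.
Reserves = 3,340/445 = 7.5 months ≥ 2
Employment 58 ≥ 12 months
DTI 38.1% is within the 36%–41% exception band; checking compensating factors.
Reserves 7.5 ≥ 6 months; credit score 723 ≥ 720.
Both compensating conditions met → exception applies.

Approved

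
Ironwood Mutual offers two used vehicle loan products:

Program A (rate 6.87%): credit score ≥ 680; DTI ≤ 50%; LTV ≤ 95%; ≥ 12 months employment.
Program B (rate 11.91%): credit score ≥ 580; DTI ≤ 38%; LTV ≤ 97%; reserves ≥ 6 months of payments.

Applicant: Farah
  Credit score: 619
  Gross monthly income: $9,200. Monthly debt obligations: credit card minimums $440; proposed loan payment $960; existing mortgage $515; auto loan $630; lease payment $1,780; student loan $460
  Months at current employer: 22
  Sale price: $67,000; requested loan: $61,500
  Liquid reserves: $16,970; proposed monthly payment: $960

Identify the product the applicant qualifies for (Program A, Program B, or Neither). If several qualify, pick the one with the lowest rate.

Neither

Total debts = (440 + 960 + 515 + 630 + 1,780 + 460) = 4,785; DTI = 4,785/9,200 = 52%.
LTV = 61,500/67,000 = 91.8%.
Reserves = 16,970/960 = 17.7 months.
Program A: score 619 < 680; DTI 52% > 50%; LTV 91.8% ≤ 95%; employment 22 ≥ 12 mo → does not qualify.
Program B: score 619 ≥ 580; DTI 52% > 38%; LTV 91.8% ≤ 97%; reserves 17.7 ≥ 6 mo → does not qualify.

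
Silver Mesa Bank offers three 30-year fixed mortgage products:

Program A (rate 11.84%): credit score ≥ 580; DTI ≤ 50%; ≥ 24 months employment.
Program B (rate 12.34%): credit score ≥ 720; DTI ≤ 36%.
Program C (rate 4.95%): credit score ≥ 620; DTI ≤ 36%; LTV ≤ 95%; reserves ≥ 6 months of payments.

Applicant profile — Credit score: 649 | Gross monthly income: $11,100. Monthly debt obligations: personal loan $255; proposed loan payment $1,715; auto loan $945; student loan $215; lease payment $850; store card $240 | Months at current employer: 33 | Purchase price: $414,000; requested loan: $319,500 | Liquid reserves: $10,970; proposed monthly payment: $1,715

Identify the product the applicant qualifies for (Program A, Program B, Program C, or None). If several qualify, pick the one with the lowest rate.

Program A

Total debts = (255 + 1,715 + 945 + 215 + 850 + 240) = 4,220; DTI = 4,220/11,100 = 38%.
LTV = 319,500/414,000 = 77.2%.
Reserves = 10,970/1,715 = 6.4 months.
Program A: score 649 ≥ 580; DTI 38% ≤ 50%; employment 33 ≥ 24 mo → qualifies.
Program B: score 649 < 720; DTI 38% > 36% → does not qualify.
Program C: score 649 ≥ 620; DTI 38% > 36%; LTV 77.2% ≤ 95%; reserves 6.4 ≥ 6 mo → does not qualify.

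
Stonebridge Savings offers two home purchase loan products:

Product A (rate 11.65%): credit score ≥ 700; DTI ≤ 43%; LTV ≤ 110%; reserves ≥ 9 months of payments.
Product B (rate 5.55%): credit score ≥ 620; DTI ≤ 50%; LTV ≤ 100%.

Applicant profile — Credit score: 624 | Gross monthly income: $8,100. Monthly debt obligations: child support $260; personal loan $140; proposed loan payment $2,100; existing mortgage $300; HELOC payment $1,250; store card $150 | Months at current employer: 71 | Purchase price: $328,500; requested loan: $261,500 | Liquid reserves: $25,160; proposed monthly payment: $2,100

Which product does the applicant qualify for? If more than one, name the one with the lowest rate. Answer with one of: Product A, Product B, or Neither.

Neither

Total debts = (260 + 140 + 2,100 + 300 + 1,250 + 150) = 4,200; DTI = 4,200/8,100 = 51.9%.
LTV = 261,500/328,500 = 79.6%.
Reserves = 25,160/2,100 = 12.0 months.
Product A: score 624 < 700; DTI 51.9% > 43%; LTV 79.6% ≤ 110%; reserves 12.0 ≥ 9 mo → does not qualify.
Product B: score 624 ≥ 620; DTI 51.9% > 50%; LTV 79.6% ≤ 100% → does not qualify.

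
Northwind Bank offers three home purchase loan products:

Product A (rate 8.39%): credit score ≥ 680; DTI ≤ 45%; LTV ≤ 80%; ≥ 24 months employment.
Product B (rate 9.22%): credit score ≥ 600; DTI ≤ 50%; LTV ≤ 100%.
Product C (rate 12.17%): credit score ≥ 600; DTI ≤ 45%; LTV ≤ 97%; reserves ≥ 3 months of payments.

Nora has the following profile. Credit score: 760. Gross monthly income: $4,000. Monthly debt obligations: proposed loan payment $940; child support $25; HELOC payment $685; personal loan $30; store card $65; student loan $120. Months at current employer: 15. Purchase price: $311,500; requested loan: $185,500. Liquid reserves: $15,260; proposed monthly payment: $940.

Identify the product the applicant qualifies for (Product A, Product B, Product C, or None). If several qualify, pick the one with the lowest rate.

Product B

Total debts = (940 + 25 + 685 + 30 + 65 + 120) = 1,865; DTI = 1,865/4,000 = 46.6%.
LTV = 185,500/311,500 = 59.6%.
Reserves = 15,260/940 = 16.2 months.
Product A: score 760 ≥ 680; DTI 46.6% > 45%; LTV 59.6% ≤ 80%; employment 15 < 24 mo → does not qualify.
Product B: score 760 ≥ 600; DTI 46.6% ≤ 50%; LTV 59.6% ≤ 100% → qualifies.
Product C: score 760 ≥ 600; DTI 46.6% > 45%; LTV 59.6% ≤ 97%; reserves 16.2 ≥ 3 mo → does not qualify.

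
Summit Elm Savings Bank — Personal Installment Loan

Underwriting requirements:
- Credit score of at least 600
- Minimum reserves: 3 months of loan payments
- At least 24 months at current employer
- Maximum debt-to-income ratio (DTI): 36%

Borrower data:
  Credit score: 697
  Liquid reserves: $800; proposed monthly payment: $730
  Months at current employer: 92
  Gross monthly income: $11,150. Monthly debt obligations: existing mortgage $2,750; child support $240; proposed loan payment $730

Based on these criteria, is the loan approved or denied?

Credit score 697 ≥ 600 (meets)
Reserves = 800/730 = 1.1 months < 3
Employment 92 ≥ 24 months
Total monthly debts = (2,750 + 240 + 730) = 3,720. Debt-to-income = 3,720/11,150 = 33.4% — meets 36% limit
Fails on reserves.

Denied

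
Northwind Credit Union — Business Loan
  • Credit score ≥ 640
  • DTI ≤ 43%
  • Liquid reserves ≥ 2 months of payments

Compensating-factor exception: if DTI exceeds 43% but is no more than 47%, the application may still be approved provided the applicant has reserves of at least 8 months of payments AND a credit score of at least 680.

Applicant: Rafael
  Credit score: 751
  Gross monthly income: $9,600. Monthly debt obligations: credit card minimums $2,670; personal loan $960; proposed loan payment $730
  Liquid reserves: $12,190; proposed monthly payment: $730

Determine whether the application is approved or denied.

Credit score 751 ≥ 640 (meets base)
Total debts = (2,670 + 960 + 730) = 4,360. DTI: 4,360 ÷ 9,600 = 45.4%, over the 43% base limit.
Liquid reserves cover 12,190/730 = 16.7 months — ≥ 2 required
DTI 45.4% is within the 43%–47% exception band; checking compensating factors.
Override check — reserves: 16.7 mo (ok); score: 751 (ok).
Both compensating conditions met → exception applies.

Approved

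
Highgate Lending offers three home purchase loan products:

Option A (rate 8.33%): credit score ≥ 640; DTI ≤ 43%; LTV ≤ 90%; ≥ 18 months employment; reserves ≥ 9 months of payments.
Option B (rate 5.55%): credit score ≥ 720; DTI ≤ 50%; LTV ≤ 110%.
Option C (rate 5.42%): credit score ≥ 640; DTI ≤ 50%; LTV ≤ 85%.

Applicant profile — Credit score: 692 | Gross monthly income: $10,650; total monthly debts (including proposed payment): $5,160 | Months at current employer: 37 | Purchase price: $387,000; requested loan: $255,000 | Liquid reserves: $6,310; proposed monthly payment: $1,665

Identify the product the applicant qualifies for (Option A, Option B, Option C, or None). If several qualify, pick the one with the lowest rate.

Option C

DTI = 5,160/10,650 = 48.5%.
LTV = 255,000/387,000 = 65.9%.
Reserves = 6,310/1,665 = 3.8 months.
Option A: score 692 ≥ 640; DTI 48.5% > 43%; LTV 65.9% ≤ 90%; employment 37 ≥ 18 mo; reserves 3.8 < 9 mo → does not qualify.
Option B: score 692 < 720; DTI 48.5% ≤ 50%; LTV 65.9% ≤ 110% → does not qualify.
Option C: score 692 ≥ 640; DTI 48.5% ≤ 50%; LTV 65.9% ≤ 85% → qualifies.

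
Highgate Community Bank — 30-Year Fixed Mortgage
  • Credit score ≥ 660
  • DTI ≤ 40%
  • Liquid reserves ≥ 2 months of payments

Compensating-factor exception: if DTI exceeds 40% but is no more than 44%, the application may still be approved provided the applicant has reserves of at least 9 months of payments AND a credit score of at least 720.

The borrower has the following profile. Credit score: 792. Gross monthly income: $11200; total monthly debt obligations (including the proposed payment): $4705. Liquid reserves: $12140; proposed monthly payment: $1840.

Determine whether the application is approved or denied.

Credit score 792 ≥ 660 (meets base)
DTI = 4,705/11,200 = 42% > 40% — standard DTI limit exceeded.
Liquid reserves cover 12,140/1,840 = 6.6 months — ≥ 2 required
DTI 42% is within the 40%–44% exception band; checking compensating factors.
Reserves 6.6 < 9 months; credit score 792 ≥ 720.
Compensating-factor requirement not fully met.

Denied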